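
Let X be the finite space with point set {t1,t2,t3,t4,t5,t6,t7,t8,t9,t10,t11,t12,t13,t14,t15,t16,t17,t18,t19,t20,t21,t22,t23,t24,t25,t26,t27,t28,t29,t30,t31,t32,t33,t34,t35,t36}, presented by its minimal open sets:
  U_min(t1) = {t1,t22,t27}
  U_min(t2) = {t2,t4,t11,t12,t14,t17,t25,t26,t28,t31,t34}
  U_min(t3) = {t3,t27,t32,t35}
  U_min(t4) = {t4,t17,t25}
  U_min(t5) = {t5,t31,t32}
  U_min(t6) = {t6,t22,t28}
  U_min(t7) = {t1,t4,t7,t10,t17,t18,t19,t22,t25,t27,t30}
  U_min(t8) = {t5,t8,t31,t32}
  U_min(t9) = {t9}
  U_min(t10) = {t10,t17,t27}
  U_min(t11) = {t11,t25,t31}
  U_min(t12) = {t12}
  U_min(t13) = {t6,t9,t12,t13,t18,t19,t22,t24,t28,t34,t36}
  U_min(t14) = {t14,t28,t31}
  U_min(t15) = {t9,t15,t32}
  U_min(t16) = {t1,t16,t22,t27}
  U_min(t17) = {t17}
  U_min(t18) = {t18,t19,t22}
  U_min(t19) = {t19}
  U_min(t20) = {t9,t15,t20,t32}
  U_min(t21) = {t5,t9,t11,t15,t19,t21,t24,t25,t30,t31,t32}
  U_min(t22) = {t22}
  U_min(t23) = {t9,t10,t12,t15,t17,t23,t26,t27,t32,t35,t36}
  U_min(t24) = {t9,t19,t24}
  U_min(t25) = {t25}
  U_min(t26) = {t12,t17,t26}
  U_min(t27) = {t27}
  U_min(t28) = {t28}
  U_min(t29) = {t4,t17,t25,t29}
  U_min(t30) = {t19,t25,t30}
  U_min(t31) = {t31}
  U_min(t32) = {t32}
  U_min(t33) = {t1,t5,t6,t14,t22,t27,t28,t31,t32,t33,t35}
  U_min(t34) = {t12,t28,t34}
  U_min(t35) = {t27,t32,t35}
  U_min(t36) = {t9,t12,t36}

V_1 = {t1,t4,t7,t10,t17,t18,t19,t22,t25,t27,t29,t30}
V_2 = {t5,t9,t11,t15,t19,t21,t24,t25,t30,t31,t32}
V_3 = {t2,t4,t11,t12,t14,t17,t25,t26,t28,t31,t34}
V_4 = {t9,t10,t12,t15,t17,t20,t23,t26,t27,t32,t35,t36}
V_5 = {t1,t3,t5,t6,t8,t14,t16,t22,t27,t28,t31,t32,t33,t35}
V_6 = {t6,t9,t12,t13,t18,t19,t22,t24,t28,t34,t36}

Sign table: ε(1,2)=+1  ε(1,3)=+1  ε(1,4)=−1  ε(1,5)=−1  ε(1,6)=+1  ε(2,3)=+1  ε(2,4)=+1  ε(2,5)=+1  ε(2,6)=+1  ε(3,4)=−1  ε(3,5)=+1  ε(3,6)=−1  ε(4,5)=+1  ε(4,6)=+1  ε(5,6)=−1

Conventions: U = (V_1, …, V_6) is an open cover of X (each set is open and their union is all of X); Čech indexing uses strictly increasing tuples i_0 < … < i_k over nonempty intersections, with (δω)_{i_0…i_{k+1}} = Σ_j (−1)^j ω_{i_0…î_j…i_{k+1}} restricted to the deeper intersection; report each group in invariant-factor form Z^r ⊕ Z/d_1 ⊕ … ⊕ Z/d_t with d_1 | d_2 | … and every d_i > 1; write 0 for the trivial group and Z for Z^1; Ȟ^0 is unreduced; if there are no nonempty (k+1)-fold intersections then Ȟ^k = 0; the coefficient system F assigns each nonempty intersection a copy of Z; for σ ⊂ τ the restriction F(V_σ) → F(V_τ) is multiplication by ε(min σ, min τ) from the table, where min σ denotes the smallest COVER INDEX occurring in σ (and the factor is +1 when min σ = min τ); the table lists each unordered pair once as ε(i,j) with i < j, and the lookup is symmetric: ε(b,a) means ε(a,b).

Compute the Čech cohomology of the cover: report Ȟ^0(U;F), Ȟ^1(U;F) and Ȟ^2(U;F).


nerve of the cover:
  V12={t19,t25,t30} V13={t4,t17,t25} V14={t10,t17,t27} V15={t1,t22,t27} V16={t18,t19,t22} V23={t11,t25,t31} V24={t9,t15,t32} V25={t5,t31,t32} V26={t9,t19,t24} V34={t12,t17,t26} V35={t14,t28,t31} V36={t12,t28,t34} V45={t27,t32,t35} V46={t9,t12,t36} V56={t6,t22,t28}
  V123={t25} V126={t19} V134={t17} V145={t27} V156={t22} V235={t31} V245={t32} V246={t9} V346={t12} V356={t28}
C dims 6,15,10; δ0: rk 6, SNF 1^5·2; δ1: rk 9, SNF 1^9
Ȟ^0 = (6 − 6) − 0 = 0, so Ȟ^0 ≅ 0
Ȟ^1 = (15 − 9) − 6 = 0 plus torsion [2], so Ȟ^1 ≅ Z/2
Ȟ^2 = (10 − 0) − 9 = 1, so Ȟ^2 ≅ Z

Ȟ^0 = 0, Ȟ^1 = Z/2 and Ȟ^2 = Z


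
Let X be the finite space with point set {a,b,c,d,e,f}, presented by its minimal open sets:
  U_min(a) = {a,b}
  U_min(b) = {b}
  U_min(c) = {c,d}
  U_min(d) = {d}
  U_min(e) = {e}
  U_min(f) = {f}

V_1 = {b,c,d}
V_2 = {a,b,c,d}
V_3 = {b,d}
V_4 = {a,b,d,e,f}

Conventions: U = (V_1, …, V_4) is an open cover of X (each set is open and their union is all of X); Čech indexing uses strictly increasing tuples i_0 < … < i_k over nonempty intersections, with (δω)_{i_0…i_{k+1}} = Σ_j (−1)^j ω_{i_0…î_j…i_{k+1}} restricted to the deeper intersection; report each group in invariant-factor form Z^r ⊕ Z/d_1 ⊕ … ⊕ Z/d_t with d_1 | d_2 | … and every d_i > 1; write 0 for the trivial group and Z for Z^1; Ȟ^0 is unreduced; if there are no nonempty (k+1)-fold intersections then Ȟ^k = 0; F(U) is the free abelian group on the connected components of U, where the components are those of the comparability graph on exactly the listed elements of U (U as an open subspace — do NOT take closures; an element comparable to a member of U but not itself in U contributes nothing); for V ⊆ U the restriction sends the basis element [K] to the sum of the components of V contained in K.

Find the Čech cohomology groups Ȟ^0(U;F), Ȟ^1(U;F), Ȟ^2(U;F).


nonempty intersections:
  V12={b,c,d} V13={b,d} V14={b,d} V23={b,d} V24={a,b,d} V34={b,d}
  V123={b,d} V124={b,d} V134={b,d} V234={b,d}
  V1234={b,d}
components per intersection:
  V1: {b} {c,d}
  V2: {a,b} {c,d}
  V3: {b} {d}
  V4: {a,b} {d} {e} {f}
  V12: {b} {c,d}
  V13: {b} {d}
  V14: {b} {d}
  V23: {b} {d}
  V24: {a,b} {d}
  V34: {b} {d}
  V123: {b} {d}
  V124: {b} {d}
  V134: {b} {d}
  V234: {b} {d}
  V1234: {b} {d}
C dims 10,12,8,2; δ0: rk 6, SNF 1^6; δ1: rk 6, SNF 1^6; δ2: rk 2, SNF 1^2
Ȟ^0: (10−6)−0=4 ⇒ Z^4
Ȟ^1: (12−6)−6=0 ⇒ 0
Ȟ^2: (8−2)−6=0 ⇒ 0

Ȟ^0 ≅ Z^4, Ȟ^1 ≅ 0 and Ȟ^2 ≅ 0


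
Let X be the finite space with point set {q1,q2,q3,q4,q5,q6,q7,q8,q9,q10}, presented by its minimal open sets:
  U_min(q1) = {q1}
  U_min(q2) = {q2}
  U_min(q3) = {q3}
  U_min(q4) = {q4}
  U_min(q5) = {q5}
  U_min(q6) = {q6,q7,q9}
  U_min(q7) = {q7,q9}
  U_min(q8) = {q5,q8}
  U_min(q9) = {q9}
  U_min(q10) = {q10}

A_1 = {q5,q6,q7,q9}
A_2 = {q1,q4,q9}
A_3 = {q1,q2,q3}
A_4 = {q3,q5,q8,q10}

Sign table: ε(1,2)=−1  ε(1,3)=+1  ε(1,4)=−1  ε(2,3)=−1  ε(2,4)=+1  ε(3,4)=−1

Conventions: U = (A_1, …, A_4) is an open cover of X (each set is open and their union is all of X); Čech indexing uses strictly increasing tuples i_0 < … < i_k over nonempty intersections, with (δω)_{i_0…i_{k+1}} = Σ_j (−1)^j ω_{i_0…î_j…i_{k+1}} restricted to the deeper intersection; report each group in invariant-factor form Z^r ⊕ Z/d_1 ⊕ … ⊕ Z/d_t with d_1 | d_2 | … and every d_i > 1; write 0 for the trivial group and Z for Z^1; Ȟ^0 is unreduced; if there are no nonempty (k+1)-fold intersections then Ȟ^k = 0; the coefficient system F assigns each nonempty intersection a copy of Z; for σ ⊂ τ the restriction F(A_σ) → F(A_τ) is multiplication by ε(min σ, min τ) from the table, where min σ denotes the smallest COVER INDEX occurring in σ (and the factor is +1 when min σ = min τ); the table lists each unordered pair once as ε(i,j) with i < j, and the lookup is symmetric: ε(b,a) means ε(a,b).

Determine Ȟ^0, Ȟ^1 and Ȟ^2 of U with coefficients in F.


Ȟ^0(U;F) ≅ Z, Ȟ^1(U;F) ≅ Z, Ȟ^2(U;F) ≅ 0

nerve of the cover:
  A12={q9} A14={q5} A23={q1} A34={q3}
C dims 4,4; δ0: rk 3, SNF 1^3
Ȟ^0 = (4 − 3) − 0 = 1, so Ȟ^0 ≅ Z
Ȟ^1 = (4 − 0) − 3 = 1, so Ȟ^1 ≅ Z
Ȟ^2 = (0 − 0) − 0 = 0, so Ȟ^2 ≅ 0


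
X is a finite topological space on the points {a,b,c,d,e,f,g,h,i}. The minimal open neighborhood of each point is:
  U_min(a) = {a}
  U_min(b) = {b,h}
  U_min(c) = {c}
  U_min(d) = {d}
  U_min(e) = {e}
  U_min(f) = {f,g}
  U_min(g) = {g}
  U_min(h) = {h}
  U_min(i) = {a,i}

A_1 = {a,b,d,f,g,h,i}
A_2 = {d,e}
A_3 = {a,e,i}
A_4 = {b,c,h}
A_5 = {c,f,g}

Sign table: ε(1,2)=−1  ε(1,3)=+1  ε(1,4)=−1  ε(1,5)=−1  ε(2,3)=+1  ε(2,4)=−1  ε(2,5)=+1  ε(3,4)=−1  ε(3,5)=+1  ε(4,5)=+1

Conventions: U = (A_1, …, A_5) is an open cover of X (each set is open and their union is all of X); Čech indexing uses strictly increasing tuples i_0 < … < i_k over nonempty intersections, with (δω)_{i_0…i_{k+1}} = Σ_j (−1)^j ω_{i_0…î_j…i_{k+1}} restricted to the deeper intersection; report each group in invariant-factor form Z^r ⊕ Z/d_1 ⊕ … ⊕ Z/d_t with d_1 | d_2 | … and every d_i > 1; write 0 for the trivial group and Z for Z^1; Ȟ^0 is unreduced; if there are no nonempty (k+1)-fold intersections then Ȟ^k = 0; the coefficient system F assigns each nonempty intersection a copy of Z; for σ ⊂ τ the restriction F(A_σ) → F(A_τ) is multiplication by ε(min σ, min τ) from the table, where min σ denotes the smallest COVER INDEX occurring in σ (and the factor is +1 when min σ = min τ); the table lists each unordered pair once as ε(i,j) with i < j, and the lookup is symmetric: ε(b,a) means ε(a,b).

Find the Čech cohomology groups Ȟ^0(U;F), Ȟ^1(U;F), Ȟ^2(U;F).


intersection data:
  A12={d} A13={a,i} A14={b,h} A15={f,g} A23={e} A45={c}
C dims 5,6; δ0: rk 5, SNF 1^4·2
Ȟ^0 = (5 − 5) − 0 = 0, so Ȟ^0 ≅ 0
Ȟ^1 = (6 − 0) − 5 = 1 plus torsion [2], so Ȟ^1 ≅ Z ⊕ Z/2
Ȟ^2 = (0 − 0) − 0 = 0, so Ȟ^2 ≅ 0

Ȟ^0(U;F) ≅ 0,  Ȟ^1(U;F) ≅ Z ⊕ Z/2,  Ȟ^2(U;F) ≅ 0


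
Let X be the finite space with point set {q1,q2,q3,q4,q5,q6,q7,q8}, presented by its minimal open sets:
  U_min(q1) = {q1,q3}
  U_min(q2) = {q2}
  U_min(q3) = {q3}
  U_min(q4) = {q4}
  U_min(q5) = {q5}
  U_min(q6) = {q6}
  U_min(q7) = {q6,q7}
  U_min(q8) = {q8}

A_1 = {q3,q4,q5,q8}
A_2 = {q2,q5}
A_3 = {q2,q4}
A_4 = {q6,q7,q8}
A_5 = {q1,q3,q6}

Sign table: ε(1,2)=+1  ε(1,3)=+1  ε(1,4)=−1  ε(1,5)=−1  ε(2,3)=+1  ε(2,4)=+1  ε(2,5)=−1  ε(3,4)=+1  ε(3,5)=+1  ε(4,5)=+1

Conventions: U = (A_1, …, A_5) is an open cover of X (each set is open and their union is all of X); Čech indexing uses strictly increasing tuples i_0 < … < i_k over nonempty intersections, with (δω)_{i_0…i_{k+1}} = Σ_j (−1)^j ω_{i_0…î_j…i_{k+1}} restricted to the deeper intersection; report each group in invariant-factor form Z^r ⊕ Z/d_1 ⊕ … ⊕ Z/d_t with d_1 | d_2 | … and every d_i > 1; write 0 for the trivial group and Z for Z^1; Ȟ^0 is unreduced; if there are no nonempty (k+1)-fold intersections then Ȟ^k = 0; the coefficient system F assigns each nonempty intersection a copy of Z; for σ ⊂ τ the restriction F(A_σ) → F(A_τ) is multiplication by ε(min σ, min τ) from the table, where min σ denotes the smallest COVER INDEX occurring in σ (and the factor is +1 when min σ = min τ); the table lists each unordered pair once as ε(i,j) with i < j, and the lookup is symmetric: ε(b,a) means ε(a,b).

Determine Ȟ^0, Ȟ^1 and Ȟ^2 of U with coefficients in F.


nonempty overlaps:
  A12={q5} A13={q4} A14={q8} A15={q3} A23={q2} A45={q6}
C dims 5,6; δ0: rk 4, SNF 1^4
degree 0: 5−4−0 = 1 → Ȟ^0 ≅ Z
degree 1: 6−0−4 = 2 → Ȟ^1 ≅ Z^2
degree 2: 0−0−0 = 0 → Ȟ^2 ≅ 0

Ȟ^0 ≅ Z; Ȟ^1 ≅ Z^2; Ȟ^2 ≅ 0


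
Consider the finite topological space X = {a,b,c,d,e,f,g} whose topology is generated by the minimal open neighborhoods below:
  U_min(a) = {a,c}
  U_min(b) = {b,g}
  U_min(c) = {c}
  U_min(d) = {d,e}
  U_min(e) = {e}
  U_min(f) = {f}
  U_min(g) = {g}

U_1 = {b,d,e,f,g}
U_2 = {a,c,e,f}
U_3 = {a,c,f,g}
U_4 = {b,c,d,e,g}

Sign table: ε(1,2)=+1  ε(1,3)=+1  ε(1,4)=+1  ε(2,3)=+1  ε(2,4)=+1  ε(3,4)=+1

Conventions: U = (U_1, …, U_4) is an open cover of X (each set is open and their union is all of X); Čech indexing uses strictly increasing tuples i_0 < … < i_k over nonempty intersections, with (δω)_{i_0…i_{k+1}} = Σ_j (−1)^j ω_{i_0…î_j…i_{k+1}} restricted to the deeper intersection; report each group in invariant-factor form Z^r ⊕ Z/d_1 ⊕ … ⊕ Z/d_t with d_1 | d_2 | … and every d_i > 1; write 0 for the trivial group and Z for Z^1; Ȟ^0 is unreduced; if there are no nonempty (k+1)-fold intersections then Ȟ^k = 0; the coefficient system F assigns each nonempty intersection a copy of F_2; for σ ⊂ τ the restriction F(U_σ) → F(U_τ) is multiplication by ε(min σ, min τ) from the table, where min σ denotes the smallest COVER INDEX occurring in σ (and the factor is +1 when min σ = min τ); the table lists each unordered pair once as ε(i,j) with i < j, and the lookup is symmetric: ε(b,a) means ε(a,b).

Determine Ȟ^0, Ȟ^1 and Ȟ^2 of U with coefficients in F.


nerve of the cover:
  U12={e,f} U13={f,g} U14={b,d,e,g} U23={a,c,f} U24={c,e} U34={c,g}
  U123={f} U124={e} U134={g} U234={c}
C dims 4,6,4; δ0: rk_F2 3; δ1: rk_F2 3
Ȟ^0 = (4 − 3) − 0 = 1, so Ȟ^0 ≅ Z/2
Ȟ^1 = (6 − 3) − 3 = 0, so Ȟ^1 ≅ 0
Ȟ^2 = (4 − 0) − 3 = 1, so Ȟ^2 ≅ Z/2

Ȟ^0 = Z/2,  Ȟ^1 = 0,  Ȟ^2 = Z/2


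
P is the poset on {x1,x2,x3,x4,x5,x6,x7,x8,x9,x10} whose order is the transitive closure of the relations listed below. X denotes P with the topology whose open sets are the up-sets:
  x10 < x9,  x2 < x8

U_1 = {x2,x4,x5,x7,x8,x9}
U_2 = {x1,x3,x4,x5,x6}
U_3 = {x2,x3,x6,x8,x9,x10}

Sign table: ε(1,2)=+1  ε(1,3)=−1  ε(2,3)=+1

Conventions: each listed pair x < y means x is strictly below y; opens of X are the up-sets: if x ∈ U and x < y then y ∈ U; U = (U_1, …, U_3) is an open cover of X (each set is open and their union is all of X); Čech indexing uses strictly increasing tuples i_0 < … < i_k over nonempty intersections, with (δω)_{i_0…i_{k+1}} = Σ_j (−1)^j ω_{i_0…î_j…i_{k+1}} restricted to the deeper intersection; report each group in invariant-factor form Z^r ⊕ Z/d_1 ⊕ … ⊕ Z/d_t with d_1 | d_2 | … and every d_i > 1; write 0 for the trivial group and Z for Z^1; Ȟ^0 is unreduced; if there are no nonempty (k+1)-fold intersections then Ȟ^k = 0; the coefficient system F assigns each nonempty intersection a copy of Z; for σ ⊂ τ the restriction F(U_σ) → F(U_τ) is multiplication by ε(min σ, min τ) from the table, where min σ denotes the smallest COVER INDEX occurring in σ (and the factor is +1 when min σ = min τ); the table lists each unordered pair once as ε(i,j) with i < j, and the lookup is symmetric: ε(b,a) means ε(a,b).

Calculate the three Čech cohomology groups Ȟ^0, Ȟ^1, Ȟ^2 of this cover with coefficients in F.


Ȟ^0(U;F) ≅ 0; Ȟ^1(U;F) ≅ Z/2; Ȟ^2(U;F) ≅ 0

cover nerve:
  U12={x4,x5} U13={x2,x8,x9} U23={x3,x6}
C dims 3,3; δ0: rk 3, SNF 1^2·2
Ȟ^0: (3−3)−0=0 ⇒ 0
Ȟ^1: (3−0)−3=0 plus torsion [2] ⇒ Z/2
Ȟ^2: (0−0)−0=0 ⇒ 0


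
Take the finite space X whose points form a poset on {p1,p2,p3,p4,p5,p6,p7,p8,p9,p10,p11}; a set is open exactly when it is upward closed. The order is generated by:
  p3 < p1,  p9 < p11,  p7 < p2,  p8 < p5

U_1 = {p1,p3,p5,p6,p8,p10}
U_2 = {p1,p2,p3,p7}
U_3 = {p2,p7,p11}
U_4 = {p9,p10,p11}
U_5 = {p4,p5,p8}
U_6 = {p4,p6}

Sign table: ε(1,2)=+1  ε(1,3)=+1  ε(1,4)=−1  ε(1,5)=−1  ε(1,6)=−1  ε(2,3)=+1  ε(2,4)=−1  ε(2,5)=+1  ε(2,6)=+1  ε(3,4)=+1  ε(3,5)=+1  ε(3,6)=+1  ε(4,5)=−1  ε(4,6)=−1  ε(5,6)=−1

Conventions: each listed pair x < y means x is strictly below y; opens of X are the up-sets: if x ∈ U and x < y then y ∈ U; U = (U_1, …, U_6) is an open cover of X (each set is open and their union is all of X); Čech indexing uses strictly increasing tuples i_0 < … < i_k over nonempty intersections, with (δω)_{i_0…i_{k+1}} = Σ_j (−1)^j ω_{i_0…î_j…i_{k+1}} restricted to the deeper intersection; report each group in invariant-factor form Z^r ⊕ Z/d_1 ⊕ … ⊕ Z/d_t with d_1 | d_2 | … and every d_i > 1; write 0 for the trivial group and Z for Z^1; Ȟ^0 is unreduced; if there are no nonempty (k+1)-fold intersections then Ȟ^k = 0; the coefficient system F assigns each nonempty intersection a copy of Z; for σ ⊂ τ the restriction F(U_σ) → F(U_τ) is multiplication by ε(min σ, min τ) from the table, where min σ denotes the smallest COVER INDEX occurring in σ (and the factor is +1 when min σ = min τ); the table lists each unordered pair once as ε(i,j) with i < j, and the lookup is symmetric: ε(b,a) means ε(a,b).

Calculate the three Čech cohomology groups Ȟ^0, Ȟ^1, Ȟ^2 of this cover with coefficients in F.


cover nerve:
  U12={p1,p3} U14={p10} U15={p5,p8} U16={p6} U23={p2,p7} U34={p11} U56={p4}
C dims 6,7; δ0: rk 6, SNF 1^5·2
Ȟ^0: (6−6)−0=0 ⇒ 0
Ȟ^1: (7−0)−6=1 plus torsion [2] ⇒ Z ⊕ Z/2
Ȟ^2: (0−0)−0=0 ⇒ 0

Ȟ^0(U;F) ≅ 0, Ȟ^1(U;F) ≅ Z ⊕ Z/2, Ȟ^2(U;F) ≅ 0


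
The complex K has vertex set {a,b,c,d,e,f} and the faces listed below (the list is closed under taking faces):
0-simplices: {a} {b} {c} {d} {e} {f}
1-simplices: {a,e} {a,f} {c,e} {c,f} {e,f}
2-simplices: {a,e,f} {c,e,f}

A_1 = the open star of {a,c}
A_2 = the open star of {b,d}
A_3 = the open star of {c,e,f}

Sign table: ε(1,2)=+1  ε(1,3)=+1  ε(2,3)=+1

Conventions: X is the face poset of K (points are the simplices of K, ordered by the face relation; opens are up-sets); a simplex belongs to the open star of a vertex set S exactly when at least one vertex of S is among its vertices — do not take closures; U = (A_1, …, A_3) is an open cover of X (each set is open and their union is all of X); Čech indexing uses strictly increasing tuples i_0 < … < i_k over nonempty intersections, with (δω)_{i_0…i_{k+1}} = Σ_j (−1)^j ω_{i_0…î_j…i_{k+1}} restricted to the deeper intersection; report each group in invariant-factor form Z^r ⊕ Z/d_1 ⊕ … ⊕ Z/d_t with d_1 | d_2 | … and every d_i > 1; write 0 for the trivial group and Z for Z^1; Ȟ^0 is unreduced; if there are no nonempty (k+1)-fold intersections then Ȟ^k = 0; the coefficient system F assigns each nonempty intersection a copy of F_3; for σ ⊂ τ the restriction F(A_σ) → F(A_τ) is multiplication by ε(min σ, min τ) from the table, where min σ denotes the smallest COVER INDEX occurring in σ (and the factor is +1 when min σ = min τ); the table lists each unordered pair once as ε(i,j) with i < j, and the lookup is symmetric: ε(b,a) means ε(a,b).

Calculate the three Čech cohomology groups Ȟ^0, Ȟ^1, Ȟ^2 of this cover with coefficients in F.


intersection data:
  A1={{a},{c},{a,e},{a,f},{c,e},{c,f},{a,e,f},{c,e,f}} A2={{b},{d}} A3={{c},{e},{f},{a,e},{a,f},{c,e},{c,f},{e,f},{a,e,f},{c,e,f}}
  A13={{c},{a,e},{a,f},{c,e},{c,f},{a,e,f},{c,e,f}}
C dims 3,1; δ0: rk_F3 1
Ȟ^0 = (3 − 1) − 0 = 2, so Ȟ^0 ≅ Z/3 ⊕ Z/3
Ȟ^1 = (1 − 0) − 1 = 0, so Ȟ^1 ≅ 0
Ȟ^2 = (0 − 0) − 0 = 0, so Ȟ^2 ≅ 0

Ȟ^0 = Z/3 ⊕ Z/3; Ȟ^1 = 0; Ȟ^2 = 0


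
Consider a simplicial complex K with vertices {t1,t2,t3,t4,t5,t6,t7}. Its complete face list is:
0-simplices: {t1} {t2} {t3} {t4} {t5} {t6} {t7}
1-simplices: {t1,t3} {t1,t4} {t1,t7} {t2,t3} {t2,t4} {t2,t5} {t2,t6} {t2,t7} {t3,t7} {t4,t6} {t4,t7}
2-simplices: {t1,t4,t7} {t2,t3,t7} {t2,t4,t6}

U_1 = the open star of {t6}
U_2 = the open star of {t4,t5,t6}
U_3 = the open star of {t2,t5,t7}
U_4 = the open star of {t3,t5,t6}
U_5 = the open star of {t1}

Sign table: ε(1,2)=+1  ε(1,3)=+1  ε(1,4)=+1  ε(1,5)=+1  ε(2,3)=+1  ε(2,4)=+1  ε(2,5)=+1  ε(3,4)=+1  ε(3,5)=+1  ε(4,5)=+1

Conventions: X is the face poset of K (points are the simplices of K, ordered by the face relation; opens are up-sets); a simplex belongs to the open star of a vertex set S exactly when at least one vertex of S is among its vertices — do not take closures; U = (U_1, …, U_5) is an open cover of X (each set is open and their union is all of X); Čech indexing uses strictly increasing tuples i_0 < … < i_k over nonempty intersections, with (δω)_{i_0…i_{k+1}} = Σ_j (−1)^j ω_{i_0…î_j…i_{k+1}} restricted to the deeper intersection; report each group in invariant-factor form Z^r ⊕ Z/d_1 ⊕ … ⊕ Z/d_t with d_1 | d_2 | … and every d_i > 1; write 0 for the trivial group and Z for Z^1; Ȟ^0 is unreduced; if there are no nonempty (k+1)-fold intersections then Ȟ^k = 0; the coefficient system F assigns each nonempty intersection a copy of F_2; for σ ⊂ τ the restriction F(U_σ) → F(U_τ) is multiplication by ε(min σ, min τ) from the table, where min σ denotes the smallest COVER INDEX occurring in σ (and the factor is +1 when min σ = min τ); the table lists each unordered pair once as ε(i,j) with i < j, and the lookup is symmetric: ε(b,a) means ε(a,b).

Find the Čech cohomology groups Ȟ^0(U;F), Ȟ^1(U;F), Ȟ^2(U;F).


nerve of the cover:
  U1={{t6},{t2,t6},{t4,t6},{t2,t4,t6}} U2={{t4},{t5},{t6},{t1,t4},{t2,t4},{t2,t5},{t2,t6},{t4,t6},{t4,t7},{t1,t4,t7},{t2,t4,t6}} U3={{t2},{t5},{t7},{t1,t7},{t2,t3},{t2,t4},{t2,t5},{t2,t6},{t2,t7},{t3,t7},{t4,t7},{t1,t4,t7},{t2,t3,t7},{t2,t4,t6}} U4={{t3},{t5},{t6},{t1,t3},{t2,t3},{t2,t5},{t2,t6},{t3,t7},{t4,t6},{t2,t3,t7},{t2,t4,t6}} U5={{t1},{t1,t3},{t1,t4},{t1,t7},{t1,t4,t7}}
  U12={{t6},{t2,t6},{t4,t6},{t2,t4,t6}} U13={{t2,t6},{t2,t4,t6}} U14={{t6},{t2,t6},{t4,t6},{t2,t4,t6}} U23={{t5},{t2,t4},{t2,t5},{t2,t6},{t4,t7},{t1,t4,t7},{t2,t4,t6}} U24={{t5},{t6},{t2,t5},{t2,t6},{t4,t6},{t2,t4,t6}} U25={{t1,t4},{t1,t4,t7}} U34={{t5},{t2,t3},{t2,t5},{t2,t6},{t3,t7},{t2,t3,t7},{t2,t4,t6}} U35={{t1,t7},{t1,t4,t7}} U45={{t1,t3}}
  U123={{t2,t6},{t2,t4,t6}} U124={{t6},{t2,t6},{t4,t6},{t2,t4,t6}} U134={{t2,t6},{t2,t4,t6}} U234={{t5},{t2,t5},{t2,t6},{t2,t4,t6}} U235={{t1,t4,t7}}
  U1234={{t2,t6},{t2,t4,t6}}
C dims 5,9,5,1; δ0: rk_F2 4; δ1: rk_F2 4; δ2: rk_F2 1
Ȟ^0 = (5 − 4) − 0 = 1, so Ȟ^0 ≅ Z/2
Ȟ^1 = (9 − 4) − 4 = 1, so Ȟ^1 ≅ Z/2
Ȟ^2 = (5 − 1) − 4 = 0, so Ȟ^2 ≅ 0

Ȟ^0 ≅ Z/2, Ȟ^1 ≅ Z/2, Ȟ^2 ≅ 0


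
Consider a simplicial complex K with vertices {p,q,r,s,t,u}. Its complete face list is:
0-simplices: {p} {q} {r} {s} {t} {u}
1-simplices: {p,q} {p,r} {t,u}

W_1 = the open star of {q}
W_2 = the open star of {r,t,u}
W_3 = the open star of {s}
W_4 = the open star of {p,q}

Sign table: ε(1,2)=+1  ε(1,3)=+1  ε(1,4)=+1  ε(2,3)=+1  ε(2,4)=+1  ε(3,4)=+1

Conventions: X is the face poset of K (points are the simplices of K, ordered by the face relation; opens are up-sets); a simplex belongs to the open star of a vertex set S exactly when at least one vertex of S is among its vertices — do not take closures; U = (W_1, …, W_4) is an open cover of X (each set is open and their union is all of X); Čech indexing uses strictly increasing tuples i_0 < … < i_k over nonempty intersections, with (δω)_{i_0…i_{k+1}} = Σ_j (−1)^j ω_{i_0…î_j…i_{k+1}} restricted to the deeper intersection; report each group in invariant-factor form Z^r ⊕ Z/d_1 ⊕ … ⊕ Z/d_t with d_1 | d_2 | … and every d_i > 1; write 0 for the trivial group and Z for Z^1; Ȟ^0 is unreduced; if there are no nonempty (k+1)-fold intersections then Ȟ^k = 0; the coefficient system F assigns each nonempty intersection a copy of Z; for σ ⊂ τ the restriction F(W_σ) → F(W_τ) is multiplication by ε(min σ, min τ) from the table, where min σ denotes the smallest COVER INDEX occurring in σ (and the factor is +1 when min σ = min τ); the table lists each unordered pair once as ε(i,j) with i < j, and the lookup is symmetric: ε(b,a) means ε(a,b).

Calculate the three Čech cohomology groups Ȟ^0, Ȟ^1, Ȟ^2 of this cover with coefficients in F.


nerve of the cover:
  W1={{q},{p,q}} W2={{r},{t},{u},{p,r},{t,u}} W3={{s}} W4={{p},{q},{p,q},{p,r}}
  W14={{q},{p,q}} W24={{p,r}}
C dims 4,2; δ0: rk 2, SNF 1^2
Ȟ^0 = (4 − 2) − 0 = 2, so Ȟ^0 ≅ Z^2
Ȟ^1 = (2 − 0) − 2 = 0, so Ȟ^1 ≅ 0
Ȟ^2 = (0 − 0) − 0 = 0, so Ȟ^2 ≅ 0

Ȟ^0(U;F) ≅ Z^2, Ȟ^1(U;F) ≅ 0, Ȟ^2(U;F) ≅ 0


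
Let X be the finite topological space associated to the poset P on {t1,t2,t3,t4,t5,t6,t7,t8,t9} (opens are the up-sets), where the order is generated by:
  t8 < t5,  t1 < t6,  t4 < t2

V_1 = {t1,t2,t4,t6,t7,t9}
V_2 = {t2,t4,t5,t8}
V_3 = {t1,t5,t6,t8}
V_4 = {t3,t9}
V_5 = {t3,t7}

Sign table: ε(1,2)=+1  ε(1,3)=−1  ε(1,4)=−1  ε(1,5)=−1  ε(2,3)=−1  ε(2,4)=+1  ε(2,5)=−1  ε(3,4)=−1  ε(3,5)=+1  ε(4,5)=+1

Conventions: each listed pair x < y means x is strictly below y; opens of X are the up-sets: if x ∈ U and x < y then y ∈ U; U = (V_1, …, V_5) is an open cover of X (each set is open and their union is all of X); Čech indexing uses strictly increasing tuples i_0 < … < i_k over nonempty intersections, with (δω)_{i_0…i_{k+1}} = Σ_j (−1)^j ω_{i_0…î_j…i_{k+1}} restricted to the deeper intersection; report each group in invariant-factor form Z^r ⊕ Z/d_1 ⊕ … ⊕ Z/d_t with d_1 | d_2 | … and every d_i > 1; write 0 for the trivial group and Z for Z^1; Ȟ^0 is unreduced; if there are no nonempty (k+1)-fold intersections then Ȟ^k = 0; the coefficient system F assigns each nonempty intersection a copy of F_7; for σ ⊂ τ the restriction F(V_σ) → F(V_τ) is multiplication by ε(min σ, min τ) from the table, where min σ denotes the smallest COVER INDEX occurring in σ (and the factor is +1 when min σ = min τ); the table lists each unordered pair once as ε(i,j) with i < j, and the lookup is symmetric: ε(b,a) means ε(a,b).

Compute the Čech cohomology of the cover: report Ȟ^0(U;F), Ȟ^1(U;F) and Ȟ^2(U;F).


Ȟ^0 = Z/7, Ȟ^1 = Z/7 ⊕ Z/7, Ȟ^2 = 0

intersection data:
  V12={t2,t4} V13={t1,t6} V14={t9} V15={t7} V23={t5,t8} V45={t3}
C dims 5,6; δ0: rk_F7 4
Ȟ^0 = (5 − 4) − 0 = 1, so Ȟ^0 ≅ Z/7
Ȟ^1 = (6 − 0) − 4 = 2, so Ȟ^1 ≅ Z/7 ⊕ Z/7
Ȟ^2 = (0 − 0) − 0 = 0, so Ȟ^2 ≅ 0


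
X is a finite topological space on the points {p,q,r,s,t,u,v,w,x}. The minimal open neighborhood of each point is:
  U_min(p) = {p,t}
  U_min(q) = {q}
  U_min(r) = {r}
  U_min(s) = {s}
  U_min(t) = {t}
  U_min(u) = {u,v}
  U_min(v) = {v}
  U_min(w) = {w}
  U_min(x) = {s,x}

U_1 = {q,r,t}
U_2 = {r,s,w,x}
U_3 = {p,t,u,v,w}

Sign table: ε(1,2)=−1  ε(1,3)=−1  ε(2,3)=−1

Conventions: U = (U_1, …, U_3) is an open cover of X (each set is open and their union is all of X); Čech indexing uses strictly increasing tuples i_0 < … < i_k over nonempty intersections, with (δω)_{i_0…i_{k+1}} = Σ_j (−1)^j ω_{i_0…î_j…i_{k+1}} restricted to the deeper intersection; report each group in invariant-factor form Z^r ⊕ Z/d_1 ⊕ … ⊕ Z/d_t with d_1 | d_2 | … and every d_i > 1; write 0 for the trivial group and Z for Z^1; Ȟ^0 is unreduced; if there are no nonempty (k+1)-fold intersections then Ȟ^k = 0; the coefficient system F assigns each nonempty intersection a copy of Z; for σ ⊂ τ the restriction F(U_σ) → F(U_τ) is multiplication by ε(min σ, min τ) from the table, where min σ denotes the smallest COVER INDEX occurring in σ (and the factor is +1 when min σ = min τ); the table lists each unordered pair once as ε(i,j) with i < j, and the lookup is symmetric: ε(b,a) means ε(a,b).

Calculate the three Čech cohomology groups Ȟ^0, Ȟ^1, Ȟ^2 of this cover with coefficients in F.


nerve of the cover:
  U12={r} U13={t} U23={w}
C dims 3,3; δ0: rk 3, SNF 1^2·2
Ȟ^0 = (3 − 3) − 0 = 0, so Ȟ^0 ≅ 0
Ȟ^1 = (3 − 0) − 3 = 0 plus torsion [2], so Ȟ^1 ≅ Z/2
Ȟ^2 = (0 − 0) − 0 = 0, so Ȟ^2 ≅ 0

Ȟ^0 = 0; Ȟ^1 = Z/2; Ȟ^2 = 0


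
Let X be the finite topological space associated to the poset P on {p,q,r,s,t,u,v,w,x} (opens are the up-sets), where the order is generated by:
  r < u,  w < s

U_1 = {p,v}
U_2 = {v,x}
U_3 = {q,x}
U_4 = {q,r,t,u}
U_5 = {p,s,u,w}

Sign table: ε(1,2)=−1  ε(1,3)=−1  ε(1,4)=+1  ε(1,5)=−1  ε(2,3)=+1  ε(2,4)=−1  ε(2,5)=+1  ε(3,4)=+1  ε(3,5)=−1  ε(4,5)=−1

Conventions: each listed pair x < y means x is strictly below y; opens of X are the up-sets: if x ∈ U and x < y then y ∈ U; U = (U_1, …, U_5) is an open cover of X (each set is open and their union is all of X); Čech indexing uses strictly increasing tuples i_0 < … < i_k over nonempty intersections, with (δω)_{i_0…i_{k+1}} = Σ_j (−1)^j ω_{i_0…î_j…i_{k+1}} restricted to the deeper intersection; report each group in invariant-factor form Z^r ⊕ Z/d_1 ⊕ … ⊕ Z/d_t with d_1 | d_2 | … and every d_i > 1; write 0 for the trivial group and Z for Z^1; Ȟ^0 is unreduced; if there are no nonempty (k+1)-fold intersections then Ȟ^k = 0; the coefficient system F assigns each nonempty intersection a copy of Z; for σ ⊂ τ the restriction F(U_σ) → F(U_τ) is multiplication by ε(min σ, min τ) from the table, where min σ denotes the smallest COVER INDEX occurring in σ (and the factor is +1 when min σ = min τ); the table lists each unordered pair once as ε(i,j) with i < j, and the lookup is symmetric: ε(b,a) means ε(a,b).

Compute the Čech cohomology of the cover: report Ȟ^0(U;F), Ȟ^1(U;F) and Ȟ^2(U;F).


Ȟ^0(U;F) ≅ 0; Ȟ^1(U;F) ≅ Z/2; Ȟ^2(U;F) ≅ 0

nonempty intersections:
  U12={v} U15={p} U23={x} U34={q} U45={u}
C dims 5,5; δ0: rk 5, SNF 1^4·2
Ȟ^0: (5−5)−0=0 ⇒ 0
Ȟ^1: (5−0)−5=0 plus torsion [2] ⇒ Z/2
Ȟ^2: (0−0)−0=0 ⇒ 0


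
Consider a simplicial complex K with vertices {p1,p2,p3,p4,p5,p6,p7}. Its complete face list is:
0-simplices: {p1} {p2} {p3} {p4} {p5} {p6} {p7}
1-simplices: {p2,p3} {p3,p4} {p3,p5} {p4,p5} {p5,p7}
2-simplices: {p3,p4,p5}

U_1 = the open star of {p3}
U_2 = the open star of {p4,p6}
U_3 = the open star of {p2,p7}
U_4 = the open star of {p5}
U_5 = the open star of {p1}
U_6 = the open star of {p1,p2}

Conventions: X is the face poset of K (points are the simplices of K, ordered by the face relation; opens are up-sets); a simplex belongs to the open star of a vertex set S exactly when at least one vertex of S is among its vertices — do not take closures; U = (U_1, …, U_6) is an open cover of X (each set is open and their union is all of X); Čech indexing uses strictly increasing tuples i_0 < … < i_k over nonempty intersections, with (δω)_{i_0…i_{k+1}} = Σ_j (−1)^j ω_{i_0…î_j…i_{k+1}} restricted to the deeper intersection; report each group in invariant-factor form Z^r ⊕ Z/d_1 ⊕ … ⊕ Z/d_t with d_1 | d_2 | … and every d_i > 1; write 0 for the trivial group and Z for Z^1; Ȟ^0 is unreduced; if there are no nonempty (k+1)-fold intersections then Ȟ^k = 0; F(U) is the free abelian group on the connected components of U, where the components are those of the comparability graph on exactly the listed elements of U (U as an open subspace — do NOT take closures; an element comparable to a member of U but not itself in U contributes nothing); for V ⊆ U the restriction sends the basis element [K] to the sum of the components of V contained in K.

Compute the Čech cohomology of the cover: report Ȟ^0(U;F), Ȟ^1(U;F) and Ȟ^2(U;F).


nonempty overlaps:
  U1={{p3},{p2,p3},{p3,p4},{p3,p5},{p3,p4,p5}} U2={{p4},{p6},{p3,p4},{p4,p5},{p3,p4,p5}} U3={{p2},{p7},{p2,p3},{p5,p7}} U4={{p5},{p3,p5},{p4,p5},{p5,p7},{p3,p4,p5}} U5={{p1}} U6={{p1},{p2},{p2,p3}}
  U12={{p3,p4},{p3,p4,p5}} U13={{p2,p3}} U14={{p3,p5},{p3,p4,p5}} U16={{p2,p3}} U24={{p4,p5},{p3,p4,p5}} U34={{p5,p7}} U36={{p2},{p2,p3}} U56={{p1}}
  U124={{p3,p4,p5}} U136={{p2,p3}}
components per intersection:
  U1: {{p3},{p2,p3},{p3,p4},{p3,p5},{p3,p4,p5}}
  U2: {{p4},{p3,p4},{p4,p5},{p3,p4,p5}} {{p6}}
  U3: {{p2},{p2,p3}} {{p7},{p5,p7}}
  U4: {{p5},{p3,p5},{p4,p5},{p5,p7},{p3,p4,p5}}
  U5: {{p1}}
  U6: {{p1}} {{p2},{p2,p3}}
  U12: {{p3,p4},{p3,p4,p5}}
  U13: {{p2,p3}}
  U14: {{p3,p5},{p3,p4,p5}}
  U16: {{p2,p3}}
  U24: {{p4,p5},{p3,p4,p5}}
  U34: {{p5,p7}}
  U36: {{p2},{p2,p3}}
  U56: {{p1}}
  U124: {{p3,p4,p5}}
  U136: {{p2,p3}}
C dims 9,8,2; δ0: rk 6, SNF 1^6; δ1: rk 2, SNF 1^2
degree 0: 9−6−0 = 3 → Ȟ^0 ≅ Z^3
degree 1: 8−2−6 = 0 → Ȟ^1 ≅ 0
degree 2: 2−0−2 = 0 → Ȟ^2 ≅ 0

Ȟ^0 = Z^3, Ȟ^1 = 0 and Ȟ^2 = 0


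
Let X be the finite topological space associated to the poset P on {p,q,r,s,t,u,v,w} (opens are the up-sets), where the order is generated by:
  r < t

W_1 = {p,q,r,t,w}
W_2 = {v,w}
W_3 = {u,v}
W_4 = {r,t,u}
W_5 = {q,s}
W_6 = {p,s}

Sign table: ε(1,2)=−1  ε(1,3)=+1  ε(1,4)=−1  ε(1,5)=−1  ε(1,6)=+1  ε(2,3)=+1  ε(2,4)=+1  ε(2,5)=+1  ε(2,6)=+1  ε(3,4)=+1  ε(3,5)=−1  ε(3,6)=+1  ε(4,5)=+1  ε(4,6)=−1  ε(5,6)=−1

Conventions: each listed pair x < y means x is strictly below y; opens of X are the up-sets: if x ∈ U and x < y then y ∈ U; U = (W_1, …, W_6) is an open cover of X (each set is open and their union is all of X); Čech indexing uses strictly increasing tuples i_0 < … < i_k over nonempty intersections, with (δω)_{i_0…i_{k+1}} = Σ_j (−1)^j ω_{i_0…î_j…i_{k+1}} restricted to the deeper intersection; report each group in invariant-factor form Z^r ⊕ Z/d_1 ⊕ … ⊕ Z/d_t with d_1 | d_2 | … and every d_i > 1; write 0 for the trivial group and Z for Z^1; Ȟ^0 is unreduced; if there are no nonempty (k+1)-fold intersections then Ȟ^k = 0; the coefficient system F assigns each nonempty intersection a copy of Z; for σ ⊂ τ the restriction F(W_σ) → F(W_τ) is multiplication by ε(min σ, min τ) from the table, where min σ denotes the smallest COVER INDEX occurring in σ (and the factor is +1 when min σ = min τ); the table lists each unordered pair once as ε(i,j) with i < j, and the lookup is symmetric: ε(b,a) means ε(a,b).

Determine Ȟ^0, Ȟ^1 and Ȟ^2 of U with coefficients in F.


nerve simplices:
  W12={w} W14={r,t} W15={q} W16={p} W23={v} W34={u} W56={s}
C dims 6,7; δ0: rk 5, SNF 1^5
degree 0: 6−5−0 = 1 → Ȟ^0 ≅ Z
degree 1: 7−0−5 = 2 → Ȟ^1 ≅ Z^2
degree 2: 0−0−0 = 0 → Ȟ^2 ≅ 0

Ȟ^0 = Z, Ȟ^1 = Z^2, Ȟ^2 = 0


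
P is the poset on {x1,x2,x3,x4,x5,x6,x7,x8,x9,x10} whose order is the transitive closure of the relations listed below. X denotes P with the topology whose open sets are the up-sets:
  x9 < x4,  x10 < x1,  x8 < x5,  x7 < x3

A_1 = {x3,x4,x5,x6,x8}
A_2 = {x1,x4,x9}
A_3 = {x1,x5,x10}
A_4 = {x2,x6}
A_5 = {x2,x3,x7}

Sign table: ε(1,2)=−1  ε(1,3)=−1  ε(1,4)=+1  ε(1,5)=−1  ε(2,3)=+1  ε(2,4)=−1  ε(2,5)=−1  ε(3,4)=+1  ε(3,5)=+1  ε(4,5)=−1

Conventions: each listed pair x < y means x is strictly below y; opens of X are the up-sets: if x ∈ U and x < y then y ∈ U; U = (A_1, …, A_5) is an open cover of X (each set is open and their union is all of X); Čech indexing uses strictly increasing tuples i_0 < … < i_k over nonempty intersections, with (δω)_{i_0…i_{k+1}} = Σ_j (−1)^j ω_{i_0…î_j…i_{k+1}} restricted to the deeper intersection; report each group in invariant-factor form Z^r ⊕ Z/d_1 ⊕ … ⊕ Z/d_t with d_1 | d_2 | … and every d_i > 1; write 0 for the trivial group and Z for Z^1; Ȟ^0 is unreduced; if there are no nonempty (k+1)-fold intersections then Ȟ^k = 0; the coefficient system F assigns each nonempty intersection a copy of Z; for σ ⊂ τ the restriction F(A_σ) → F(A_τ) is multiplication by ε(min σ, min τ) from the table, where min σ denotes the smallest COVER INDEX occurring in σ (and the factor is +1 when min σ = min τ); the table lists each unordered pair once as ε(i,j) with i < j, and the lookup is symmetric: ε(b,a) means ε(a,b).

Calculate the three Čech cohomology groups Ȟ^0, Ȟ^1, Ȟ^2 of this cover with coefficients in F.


intersection data:
  A12={x4} A13={x5} A14={x6} A15={x3} A23={x1} A45={x2}
C dims 5,6; δ0: rk 4, SNF 1^4
Ȟ^0 = (5 − 4) − 0 = 1, so Ȟ^0 ≅ Z
Ȟ^1 = (6 − 0) − 4 = 2, so Ȟ^1 ≅ Z^2
Ȟ^2 = (0 − 0) − 0 = 0, so Ȟ^2 ≅ 0

Ȟ^0 ≅ Z, Ȟ^1 ≅ Z^2 and Ȟ^2 ≅ 0


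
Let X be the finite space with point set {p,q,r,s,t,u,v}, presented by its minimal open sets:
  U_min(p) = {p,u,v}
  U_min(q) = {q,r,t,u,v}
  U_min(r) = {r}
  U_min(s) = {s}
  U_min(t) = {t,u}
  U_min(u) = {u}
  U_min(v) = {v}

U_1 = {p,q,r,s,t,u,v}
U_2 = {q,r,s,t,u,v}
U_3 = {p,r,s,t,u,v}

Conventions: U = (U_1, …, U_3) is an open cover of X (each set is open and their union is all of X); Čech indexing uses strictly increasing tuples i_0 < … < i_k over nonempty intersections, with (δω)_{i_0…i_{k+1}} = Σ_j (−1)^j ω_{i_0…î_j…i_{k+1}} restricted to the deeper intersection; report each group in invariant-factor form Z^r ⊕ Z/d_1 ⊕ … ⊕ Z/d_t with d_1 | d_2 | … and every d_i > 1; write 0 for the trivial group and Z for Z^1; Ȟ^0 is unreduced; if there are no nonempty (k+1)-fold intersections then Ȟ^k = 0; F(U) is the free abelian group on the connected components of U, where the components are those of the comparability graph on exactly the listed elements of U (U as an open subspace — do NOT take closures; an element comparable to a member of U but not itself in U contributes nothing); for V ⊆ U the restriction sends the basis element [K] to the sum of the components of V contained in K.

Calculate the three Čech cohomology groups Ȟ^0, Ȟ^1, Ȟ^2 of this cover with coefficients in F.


nonempty intersections:
  U12={q,r,s,t,u,v} U13={p,r,s,t,u,v} U23={r,s,t,u,v}
  U123={r,s,t,u,v}
components per intersection:
  U1: {p,q,r,t,u,v} {s}
  U2: {q,r,t,u,v} {s}
  U3: {p,t,u,v} {r} {s}
  U12: {q,r,t,u,v} {s}
  U13: {p,t,u,v} {r} {s}
  U23: {r} {s} {t,u} {v}
  U123: {r} {s} {t,u} {v}
C dims 7,9,4; δ0: rk 5, SNF 1^5; δ1: rk 4, SNF 1^4
Ȟ^0: (7−5)−0=2 ⇒ Z^2
Ȟ^1: (9−4)−5=0 ⇒ 0
Ȟ^2: (4−0)−4=0 ⇒ 0

Ȟ^0 = Z^2, Ȟ^1 = 0, Ȟ^2 = 0


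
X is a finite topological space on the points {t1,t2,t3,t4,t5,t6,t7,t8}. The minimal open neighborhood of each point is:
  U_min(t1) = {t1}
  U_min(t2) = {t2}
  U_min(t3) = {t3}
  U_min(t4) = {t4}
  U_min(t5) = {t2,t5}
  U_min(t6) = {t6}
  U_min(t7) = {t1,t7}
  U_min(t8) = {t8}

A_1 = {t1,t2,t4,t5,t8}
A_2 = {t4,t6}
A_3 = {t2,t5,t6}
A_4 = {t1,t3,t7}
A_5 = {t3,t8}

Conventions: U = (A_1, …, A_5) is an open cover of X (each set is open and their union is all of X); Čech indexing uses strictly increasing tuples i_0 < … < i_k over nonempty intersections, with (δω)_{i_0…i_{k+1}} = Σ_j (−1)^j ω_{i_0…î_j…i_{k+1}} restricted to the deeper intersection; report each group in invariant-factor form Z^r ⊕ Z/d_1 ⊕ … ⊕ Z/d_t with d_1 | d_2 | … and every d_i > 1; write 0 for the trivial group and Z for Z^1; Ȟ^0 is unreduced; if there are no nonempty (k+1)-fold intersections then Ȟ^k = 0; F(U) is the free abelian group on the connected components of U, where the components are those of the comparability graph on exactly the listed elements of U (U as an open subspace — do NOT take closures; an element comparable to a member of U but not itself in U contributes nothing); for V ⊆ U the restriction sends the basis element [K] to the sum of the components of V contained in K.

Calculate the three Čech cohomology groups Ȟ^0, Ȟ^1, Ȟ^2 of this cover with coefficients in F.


Ȟ^0(U;F) ≅ Z^6, Ȟ^1(U;F) ≅ 0 and Ȟ^2(U;F) ≅ 0

nonempty overlaps:
  A12={t4} A13={t2,t5} A14={t1} A15={t8} A23={t6} A45={t3}
components per intersection:
  A1: {t1} {t2,t5} {t4} {t8}
  A2: {t4} {t6}
  A3: {t2,t5} {t6}
  A4: {t1,t7} {t3}
  A5: {t3} {t8}
  A12: {t4}
  A13: {t2,t5}
  A14: {t1}
  A15: {t8}
  A23: {t6}
  A45: {t3}
C dims 12,6; δ0: rk 6, SNF 1^6
degree 0: 12−6−0 = 6 → Ȟ^0 ≅ Z^6
degree 1: 6−0−6 = 0 → Ȟ^1 ≅ 0
degree 2: 0−0−0 = 0 → Ȟ^2 ≅ 0


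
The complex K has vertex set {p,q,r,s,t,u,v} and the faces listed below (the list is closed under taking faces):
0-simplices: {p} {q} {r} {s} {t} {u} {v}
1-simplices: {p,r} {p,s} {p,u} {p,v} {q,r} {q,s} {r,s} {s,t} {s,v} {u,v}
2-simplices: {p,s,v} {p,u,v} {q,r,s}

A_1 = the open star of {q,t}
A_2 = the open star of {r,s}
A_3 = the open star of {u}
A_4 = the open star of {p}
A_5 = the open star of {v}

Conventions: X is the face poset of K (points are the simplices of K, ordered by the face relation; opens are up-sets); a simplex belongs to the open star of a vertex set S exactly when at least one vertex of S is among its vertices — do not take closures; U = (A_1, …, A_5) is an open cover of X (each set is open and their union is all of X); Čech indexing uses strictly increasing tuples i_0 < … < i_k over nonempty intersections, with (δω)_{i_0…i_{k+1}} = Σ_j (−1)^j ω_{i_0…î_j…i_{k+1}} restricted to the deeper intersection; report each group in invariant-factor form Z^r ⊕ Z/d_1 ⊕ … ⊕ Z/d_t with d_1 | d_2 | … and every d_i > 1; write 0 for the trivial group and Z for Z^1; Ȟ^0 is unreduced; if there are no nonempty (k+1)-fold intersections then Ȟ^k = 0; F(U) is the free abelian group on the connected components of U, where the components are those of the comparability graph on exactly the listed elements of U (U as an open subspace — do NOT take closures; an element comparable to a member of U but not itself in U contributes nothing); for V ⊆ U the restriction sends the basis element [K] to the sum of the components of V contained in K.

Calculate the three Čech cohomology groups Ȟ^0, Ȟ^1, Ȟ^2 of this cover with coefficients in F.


Ȟ^0(U;F) ≅ Z, Ȟ^1(U;F) ≅ Z, Ȟ^2(U;F) ≅ 0

cover nerve:
  A1={{q},{t},{q,r},{q,s},{s,t},{q,r,s}} A2={{r},{s},{p,r},{p,s},{q,r},{q,s},{r,s},{s,t},{s,v},{p,s,v},{q,r,s}} A3={{u},{p,u},{u,v},{p,u,v}} A4={{p},{p,r},{p,s},{p,u},{p,v},{p,s,v},{p,u,v}} A5={{v},{p,v},{s,v},{u,v},{p,s,v},{p,u,v}}
  A12={{q,r},{q,s},{s,t},{q,r,s}} A24={{p,r},{p,s},{p,s,v}} A25={{s,v},{p,s,v}} A34={{p,u},{p,u,v}} A35={{u,v},{p,u,v}} A45={{p,v},{p,s,v},{p,u,v}}
  A245={{p,s,v}} A345={{p,u,v}}
components per intersection:
  A1: {{q},{q,r},{q,s},{q,r,s}} {{t},{s,t}}
  A2: {{r},{s},{p,r},{p,s},{q,r},{q,s},{r,s},{s,t},{s,v},{p,s,v},{q,r,s}}
  A3: {{u},{p,u},{u,v},{p,u,v}}
  A4: {{p},{p,r},{p,s},{p,u},{p,v},{p,s,v},{p,u,v}}
  A5: {{v},{p,v},{s,v},{u,v},{p,s,v},{p,u,v}}
  A12: {{q,r},{q,s},{q,r,s}} {{s,t}}
  A24: {{p,r}} {{p,s},{p,s,v}}
  A25: {{s,v},{p,s,v}}
  A34: {{p,u},{p,u,v}}
  A35: {{u,v},{p,u,v}}
  A45: {{p,v},{p,s,v},{p,u,v}}
  A245: {{p,s,v}}
  A345: {{p,u,v}}
C dims 6,8,2; δ0: rk 5, SNF 1^5; δ1: rk 2, SNF 1^2
Ȟ^0: (6−5)−0=1 ⇒ Z
Ȟ^1: (8−2)−5=1 ⇒ Z
Ȟ^2: (2−0)−2=0 ⇒ 0
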